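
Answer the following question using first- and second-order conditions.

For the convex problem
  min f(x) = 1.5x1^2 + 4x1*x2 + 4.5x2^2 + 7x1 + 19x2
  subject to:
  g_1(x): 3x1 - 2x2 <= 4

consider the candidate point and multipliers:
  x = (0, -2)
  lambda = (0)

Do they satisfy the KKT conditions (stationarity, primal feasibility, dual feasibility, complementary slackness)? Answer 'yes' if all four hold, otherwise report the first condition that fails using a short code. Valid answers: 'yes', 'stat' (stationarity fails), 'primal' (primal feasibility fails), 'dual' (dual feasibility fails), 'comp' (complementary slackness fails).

Gradient of f: grad f(x) = Q x + c = (-1, 1)
Constraint values g_i(x) = a_i^T x - b_i:
  g_1((0, -2)) = 0
Stationarity residual: grad f(x) + sum_i lambda_i a_i = (-1, 1)
  -> stationarity FAILS
Primal feasibility (all g_i <= 0): OK
Dual feasibility (all lambda_i >= 0): OK
Complementary slackness (lambda_i * g_i(x) = 0 for all i): OK

Verdict: the first failing condition is stationarity -> stat.

stat


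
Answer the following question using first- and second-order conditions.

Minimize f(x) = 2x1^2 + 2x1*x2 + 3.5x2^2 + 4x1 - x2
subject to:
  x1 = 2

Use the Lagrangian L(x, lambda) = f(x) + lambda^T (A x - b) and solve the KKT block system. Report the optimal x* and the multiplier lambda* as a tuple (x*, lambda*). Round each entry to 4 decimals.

Form the Lagrangian:
  L(x, lambda) = (1/2) x^T Q x + c^T x + lambda^T (A x - b)
Stationarity (grad_x L = 0): Q x + c + A^T lambda = 0.
Primal feasibility: A x = b.

This gives the KKT block system:
  [ Q   A^T ] [ x     ]   [-c ]
  [ A    0  ] [ lambda ] = [ b ]

Solving the linear system:
  x*      = (2, -0.4286)
  lambda* = (-11.1429)
  f(x*)   = 15.3571

x* = (2, -0.4286), lambda* = (-11.1429)


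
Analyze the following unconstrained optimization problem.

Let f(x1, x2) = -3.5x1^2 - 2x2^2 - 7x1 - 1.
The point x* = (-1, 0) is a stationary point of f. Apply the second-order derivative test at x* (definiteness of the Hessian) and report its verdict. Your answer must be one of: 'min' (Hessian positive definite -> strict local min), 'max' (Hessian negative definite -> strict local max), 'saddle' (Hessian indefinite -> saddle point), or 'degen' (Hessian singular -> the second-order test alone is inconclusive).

Compute the Hessian H = grad^2 f:
  H = [[-7, 0], [0, -4]]
Verify stationarity: grad f(x*) = H x* + g = (0, 0).
Eigenvalues of H: -7, -4.
Both eigenvalues < 0, so H is negative definite -> x* is a strict local max.

max


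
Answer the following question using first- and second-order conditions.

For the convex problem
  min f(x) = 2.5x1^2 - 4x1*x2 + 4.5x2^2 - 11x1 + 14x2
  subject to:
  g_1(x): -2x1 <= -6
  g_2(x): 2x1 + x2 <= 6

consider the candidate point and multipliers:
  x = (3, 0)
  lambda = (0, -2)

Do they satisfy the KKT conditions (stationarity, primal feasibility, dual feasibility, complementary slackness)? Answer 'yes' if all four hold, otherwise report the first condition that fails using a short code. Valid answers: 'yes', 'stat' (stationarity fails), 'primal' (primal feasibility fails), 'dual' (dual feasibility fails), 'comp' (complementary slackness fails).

Gradient of f: grad f(x) = Q x + c = (4, 2)
Constraint values g_i(x) = a_i^T x - b_i:
  g_1((3, 0)) = 0
  g_2((3, 0)) = 0
Stationarity residual: grad f(x) + sum_i lambda_i a_i = (0, 0)
  -> stationarity OK
Primal feasibility (all g_i <= 0): OK
Dual feasibility (all lambda_i >= 0): FAILS
Complementary slackness (lambda_i * g_i(x) = 0 for all i): OK

Verdict: the first failing condition is dual_feasibility -> dual.

dual


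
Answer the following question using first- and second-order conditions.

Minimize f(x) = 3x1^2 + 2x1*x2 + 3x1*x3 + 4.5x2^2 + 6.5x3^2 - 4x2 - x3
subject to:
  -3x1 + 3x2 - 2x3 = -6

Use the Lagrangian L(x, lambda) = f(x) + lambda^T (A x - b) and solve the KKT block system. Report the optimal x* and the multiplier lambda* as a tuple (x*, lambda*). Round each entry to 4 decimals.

Form the Lagrangian:
  L(x, lambda) = (1/2) x^T Q x + c^T x + lambda^T (A x - b)
Stationarity (grad_x L = 0): Q x + c + A^T lambda = 0.
Primal feasibility: A x = b.

This gives the KKT block system:
  [ Q   A^T ] [ x     ]   [-c ]
  [ A    0  ] [ lambda ] = [ b ]

Solving the linear system:
  x*      = (1.2955, -0.6151, 0.1341)
  lambda* = (2.315)
  f(x*)   = 8.1082

x* = (1.2955, -0.6151, 0.1341), lambda* = (2.315)


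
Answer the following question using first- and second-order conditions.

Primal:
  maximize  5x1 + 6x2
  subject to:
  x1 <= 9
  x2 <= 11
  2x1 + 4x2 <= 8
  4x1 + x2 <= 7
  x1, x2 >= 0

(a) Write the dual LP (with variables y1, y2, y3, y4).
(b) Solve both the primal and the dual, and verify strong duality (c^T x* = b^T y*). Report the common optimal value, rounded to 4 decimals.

The standard primal-dual pair for 'max c^T x s.t. A x <= b, x >= 0' is:
  Dual:  min b^T y  s.t.  A^T y >= c,  y >= 0.

So the dual LP is:
  minimize  9y1 + 11y2 + 8y3 + 7y4
  subject to:
    y1 + 2y3 + 4y4 >= 5
    y2 + 4y3 + y4 >= 6
    y1, y2, y3, y4 >= 0

Solving the primal: x* = (1.4286, 1.2857).
  primal value c^T x* = 14.8571.
Solving the dual: y* = (0, 0, 1.3571, 0.5714).
  dual value b^T y* = 14.8571.
Strong duality: c^T x* = b^T y*. Confirmed.

14.8571


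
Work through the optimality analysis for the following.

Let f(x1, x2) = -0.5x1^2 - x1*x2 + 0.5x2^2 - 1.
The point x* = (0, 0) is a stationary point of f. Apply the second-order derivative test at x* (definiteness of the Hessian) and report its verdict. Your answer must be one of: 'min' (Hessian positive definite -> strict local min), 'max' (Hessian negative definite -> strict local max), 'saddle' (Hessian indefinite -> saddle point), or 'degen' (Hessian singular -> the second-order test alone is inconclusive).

Compute the Hessian H = grad^2 f:
  H = [[-1, -1], [-1, 1]]
Verify stationarity: grad f(x*) = H x* + g = (0, 0).
Eigenvalues of H: -1.4142, 1.4142.
Eigenvalues have mixed signs, so H is indefinite -> x* is a saddle point.

saddle


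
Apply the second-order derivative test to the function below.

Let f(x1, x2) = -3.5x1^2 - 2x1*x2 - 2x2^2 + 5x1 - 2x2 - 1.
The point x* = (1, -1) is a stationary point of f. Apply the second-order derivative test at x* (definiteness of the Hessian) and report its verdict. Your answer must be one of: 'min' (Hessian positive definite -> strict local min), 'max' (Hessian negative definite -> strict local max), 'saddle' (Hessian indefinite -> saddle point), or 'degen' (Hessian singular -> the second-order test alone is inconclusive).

Compute the Hessian H = grad^2 f:
  H = [[-7, -2], [-2, -4]]
Verify stationarity: grad f(x*) = H x* + g = (0, 0).
Eigenvalues of H: -8, -3.
Both eigenvalues < 0, so H is negative definite -> x* is a strict local max.

max


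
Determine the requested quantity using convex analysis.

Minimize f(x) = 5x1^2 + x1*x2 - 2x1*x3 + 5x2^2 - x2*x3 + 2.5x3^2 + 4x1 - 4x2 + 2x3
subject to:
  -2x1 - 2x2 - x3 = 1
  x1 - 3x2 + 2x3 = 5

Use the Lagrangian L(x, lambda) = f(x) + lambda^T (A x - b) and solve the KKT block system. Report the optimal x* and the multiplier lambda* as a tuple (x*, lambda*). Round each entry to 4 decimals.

Form the Lagrangian:
  L(x, lambda) = (1/2) x^T Q x + c^T x + lambda^T (A x - b)
Stationarity (grad_x L = 0): Q x + c + A^T lambda = 0.
Primal feasibility: A x = b.

This gives the KKT block system:
  [ Q   A^T ] [ x     ]   [-c ]
  [ A    0  ] [ lambda ] = [ b ]

Solving the linear system:
  x*      = (0.0812, -1.0348, 0.9072)
  lambda* = (-1.1605, -4.2843)
  f(x*)   = 14.4304

x* = (0.0812, -1.0348, 0.9072), lambda* = (-1.1605, -4.2843)


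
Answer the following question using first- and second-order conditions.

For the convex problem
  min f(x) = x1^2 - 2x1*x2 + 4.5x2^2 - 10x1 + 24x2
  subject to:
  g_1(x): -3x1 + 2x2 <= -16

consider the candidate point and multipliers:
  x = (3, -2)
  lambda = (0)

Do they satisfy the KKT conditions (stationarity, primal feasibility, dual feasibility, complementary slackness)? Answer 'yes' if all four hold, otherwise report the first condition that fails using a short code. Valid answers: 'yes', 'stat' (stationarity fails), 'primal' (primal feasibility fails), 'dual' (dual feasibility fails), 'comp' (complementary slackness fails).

Gradient of f: grad f(x) = Q x + c = (0, 0)
Constraint values g_i(x) = a_i^T x - b_i:
  g_1((3, -2)) = 3
Stationarity residual: grad f(x) + sum_i lambda_i a_i = (0, 0)
  -> stationarity OK
Primal feasibility (all g_i <= 0): FAILS
Dual feasibility (all lambda_i >= 0): OK
Complementary slackness (lambda_i * g_i(x) = 0 for all i): OK

Verdict: the first failing condition is primal_feasibility -> primal.

primal


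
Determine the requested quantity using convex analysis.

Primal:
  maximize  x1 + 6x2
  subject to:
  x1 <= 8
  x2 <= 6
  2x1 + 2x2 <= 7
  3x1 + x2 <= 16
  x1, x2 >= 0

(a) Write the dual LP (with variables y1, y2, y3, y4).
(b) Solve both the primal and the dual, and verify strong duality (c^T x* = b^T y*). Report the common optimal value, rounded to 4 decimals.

The standard primal-dual pair for 'max c^T x s.t. A x <= b, x >= 0' is:
  Dual:  min b^T y  s.t.  A^T y >= c,  y >= 0.

So the dual LP is:
  minimize  8y1 + 6y2 + 7y3 + 16y4
  subject to:
    y1 + 2y3 + 3y4 >= 1
    y2 + 2y3 + y4 >= 6
    y1, y2, y3, y4 >= 0

Solving the primal: x* = (0, 3.5).
  primal value c^T x* = 21.
Solving the dual: y* = (0, 0, 3, 0).
  dual value b^T y* = 21.
Strong duality: c^T x* = b^T y*. Confirmed.

21


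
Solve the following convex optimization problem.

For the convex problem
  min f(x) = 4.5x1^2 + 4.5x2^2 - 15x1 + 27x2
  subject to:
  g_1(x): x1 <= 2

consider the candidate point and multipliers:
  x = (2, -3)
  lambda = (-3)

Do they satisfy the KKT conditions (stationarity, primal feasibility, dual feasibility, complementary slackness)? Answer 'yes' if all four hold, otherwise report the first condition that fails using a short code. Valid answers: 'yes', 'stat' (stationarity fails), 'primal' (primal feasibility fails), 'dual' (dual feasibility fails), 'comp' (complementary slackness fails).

Gradient of f: grad f(x) = Q x + c = (3, 0)
Constraint values g_i(x) = a_i^T x - b_i:
  g_1((2, -3)) = 0
Stationarity residual: grad f(x) + sum_i lambda_i a_i = (0, 0)
  -> stationarity OK
Primal feasibility (all g_i <= 0): OK
Dual feasibility (all lambda_i >= 0): FAILS
Complementary slackness (lambda_i * g_i(x) = 0 for all i): OK

Verdict: the first failing condition is dual_feasibility -> dual.

dual


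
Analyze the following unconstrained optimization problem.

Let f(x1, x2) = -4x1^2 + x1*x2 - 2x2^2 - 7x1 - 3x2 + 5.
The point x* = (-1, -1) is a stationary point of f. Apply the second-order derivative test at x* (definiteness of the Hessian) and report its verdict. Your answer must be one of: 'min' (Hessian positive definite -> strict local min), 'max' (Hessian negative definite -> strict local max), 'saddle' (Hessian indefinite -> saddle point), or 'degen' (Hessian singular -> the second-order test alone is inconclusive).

Compute the Hessian H = grad^2 f:
  H = [[-8, 1], [1, -4]]
Verify stationarity: grad f(x*) = H x* + g = (0, 0).
Eigenvalues of H: -8.2361, -3.7639.
Both eigenvalues < 0, so H is negative definite -> x* is a strict local max.

max


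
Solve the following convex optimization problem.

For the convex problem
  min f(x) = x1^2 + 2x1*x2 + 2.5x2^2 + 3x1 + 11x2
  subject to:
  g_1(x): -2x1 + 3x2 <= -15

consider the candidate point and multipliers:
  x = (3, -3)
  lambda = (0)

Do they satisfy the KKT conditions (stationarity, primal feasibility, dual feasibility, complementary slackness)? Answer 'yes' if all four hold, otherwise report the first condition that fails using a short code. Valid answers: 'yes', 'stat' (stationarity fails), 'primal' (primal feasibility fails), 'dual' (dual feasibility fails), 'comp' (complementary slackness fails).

Gradient of f: grad f(x) = Q x + c = (3, 2)
Constraint values g_i(x) = a_i^T x - b_i:
  g_1((3, -3)) = 0
Stationarity residual: grad f(x) + sum_i lambda_i a_i = (3, 2)
  -> stationarity FAILS
Primal feasibility (all g_i <= 0): OK
Dual feasibility (all lambda_i >= 0): OK
Complementary slackness (lambda_i * g_i(x) = 0 for all i): OK

Verdict: the first failing condition is stationarity -> stat.

stat


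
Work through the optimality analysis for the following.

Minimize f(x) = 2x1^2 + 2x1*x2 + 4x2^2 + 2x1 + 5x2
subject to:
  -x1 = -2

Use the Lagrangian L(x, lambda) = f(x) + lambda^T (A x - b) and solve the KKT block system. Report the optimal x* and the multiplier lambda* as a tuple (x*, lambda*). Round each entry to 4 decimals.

Form the Lagrangian:
  L(x, lambda) = (1/2) x^T Q x + c^T x + lambda^T (A x - b)
Stationarity (grad_x L = 0): Q x + c + A^T lambda = 0.
Primal feasibility: A x = b.

This gives the KKT block system:
  [ Q   A^T ] [ x     ]   [-c ]
  [ A    0  ] [ lambda ] = [ b ]

Solving the linear system:
  x*      = (2, -1.125)
  lambda* = (7.75)
  f(x*)   = 6.9375

x* = (2, -1.125), lambda* = (7.75)


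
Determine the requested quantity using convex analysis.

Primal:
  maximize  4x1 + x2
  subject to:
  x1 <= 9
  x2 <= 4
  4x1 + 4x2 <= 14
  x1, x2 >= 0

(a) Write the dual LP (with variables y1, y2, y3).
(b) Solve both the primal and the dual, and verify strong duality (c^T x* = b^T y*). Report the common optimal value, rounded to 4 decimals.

The standard primal-dual pair for 'max c^T x s.t. A x <= b, x >= 0' is:
  Dual:  min b^T y  s.t.  A^T y >= c,  y >= 0.

So the dual LP is:
  minimize  9y1 + 4y2 + 14y3
  subject to:
    y1 + 4y3 >= 4
    y2 + 4y3 >= 1
    y1, y2, y3 >= 0

Solving the primal: x* = (3.5, 0).
  primal value c^T x* = 14.
Solving the dual: y* = (0, 0, 1).
  dual value b^T y* = 14.
Strong duality: c^T x* = b^T y*. Confirmed.

14


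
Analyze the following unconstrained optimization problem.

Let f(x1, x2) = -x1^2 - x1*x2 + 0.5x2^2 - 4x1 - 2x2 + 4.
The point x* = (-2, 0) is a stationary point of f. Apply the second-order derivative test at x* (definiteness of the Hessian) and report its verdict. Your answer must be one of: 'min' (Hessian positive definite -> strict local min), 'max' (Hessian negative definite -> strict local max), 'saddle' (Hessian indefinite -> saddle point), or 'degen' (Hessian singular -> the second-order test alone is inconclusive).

Compute the Hessian H = grad^2 f:
  H = [[-2, -1], [-1, 1]]
Verify stationarity: grad f(x*) = H x* + g = (0, 0).
Eigenvalues of H: -2.3028, 1.3028.
Eigenvalues have mixed signs, so H is indefinite -> x* is a saddle point.

saddle


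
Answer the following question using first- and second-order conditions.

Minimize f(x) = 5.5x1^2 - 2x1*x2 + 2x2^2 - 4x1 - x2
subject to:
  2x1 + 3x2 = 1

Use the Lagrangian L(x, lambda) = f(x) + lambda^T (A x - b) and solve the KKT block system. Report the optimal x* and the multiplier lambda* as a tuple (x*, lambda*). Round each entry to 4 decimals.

Form the Lagrangian:
  L(x, lambda) = (1/2) x^T Q x + c^T x + lambda^T (A x - b)
Stationarity (grad_x L = 0): Q x + c + A^T lambda = 0.
Primal feasibility: A x = b.

This gives the KKT block system:
  [ Q   A^T ] [ x     ]   [-c ]
  [ A    0  ] [ lambda ] = [ b ]

Solving the linear system:
  x*      = (0.3165, 0.1223)
  lambda* = (0.3813)
  f(x*)   = -0.8849

x* = (0.3165, 0.1223), lambda* = (0.3813)


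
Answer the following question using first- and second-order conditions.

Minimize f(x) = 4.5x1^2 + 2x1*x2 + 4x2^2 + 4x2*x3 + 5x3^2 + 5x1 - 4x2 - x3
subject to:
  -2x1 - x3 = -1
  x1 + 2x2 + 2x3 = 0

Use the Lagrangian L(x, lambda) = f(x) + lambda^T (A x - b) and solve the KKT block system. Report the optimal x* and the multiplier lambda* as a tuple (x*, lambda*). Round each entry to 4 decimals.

Form the Lagrangian:
  L(x, lambda) = (1/2) x^T Q x + c^T x + lambda^T (A x - b)
Stationarity (grad_x L = 0): Q x + c + A^T lambda = 0.
Primal feasibility: A x = b.

This gives the KKT block system:
  [ Q   A^T ] [ x     ]   [-c ]
  [ A    0  ] [ lambda ] = [ b ]

Solving the linear system:
  x*      = (0.3878, -0.4184, 0.2245)
  lambda* = (5.2449, 2.8367)
  f(x*)   = 4.3163

x* = (0.3878, -0.4184, 0.2245), lambda* = (5.2449, 2.8367)


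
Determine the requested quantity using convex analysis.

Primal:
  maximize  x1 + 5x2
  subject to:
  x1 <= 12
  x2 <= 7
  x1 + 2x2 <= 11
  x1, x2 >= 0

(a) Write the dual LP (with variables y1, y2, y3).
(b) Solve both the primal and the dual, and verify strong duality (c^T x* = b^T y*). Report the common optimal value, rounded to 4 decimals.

The standard primal-dual pair for 'max c^T x s.t. A x <= b, x >= 0' is:
  Dual:  min b^T y  s.t.  A^T y >= c,  y >= 0.

So the dual LP is:
  minimize  12y1 + 7y2 + 11y3
  subject to:
    y1 + y3 >= 1
    y2 + 2y3 >= 5
    y1, y2, y3 >= 0

Solving the primal: x* = (0, 5.5).
  primal value c^T x* = 27.5.
Solving the dual: y* = (0, 0, 2.5).
  dual value b^T y* = 27.5.
Strong duality: c^T x* = b^T y*. Confirmed.

27.5


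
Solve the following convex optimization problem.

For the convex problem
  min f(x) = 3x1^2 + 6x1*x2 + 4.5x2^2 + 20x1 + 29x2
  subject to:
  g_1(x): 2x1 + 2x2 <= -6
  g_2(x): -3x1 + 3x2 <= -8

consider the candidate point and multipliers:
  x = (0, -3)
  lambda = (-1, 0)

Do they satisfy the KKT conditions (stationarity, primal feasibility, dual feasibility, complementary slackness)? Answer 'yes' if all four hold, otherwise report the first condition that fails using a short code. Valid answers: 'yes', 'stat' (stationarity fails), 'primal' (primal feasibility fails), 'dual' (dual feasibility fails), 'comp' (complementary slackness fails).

Gradient of f: grad f(x) = Q x + c = (2, 2)
Constraint values g_i(x) = a_i^T x - b_i:
  g_1((0, -3)) = 0
  g_2((0, -3)) = -1
Stationarity residual: grad f(x) + sum_i lambda_i a_i = (0, 0)
  -> stationarity OK
Primal feasibility (all g_i <= 0): OK
Dual feasibility (all lambda_i >= 0): FAILS
Complementary slackness (lambda_i * g_i(x) = 0 for all i): OK

Verdict: the first failing condition is dual_feasibility -> dual.

dual


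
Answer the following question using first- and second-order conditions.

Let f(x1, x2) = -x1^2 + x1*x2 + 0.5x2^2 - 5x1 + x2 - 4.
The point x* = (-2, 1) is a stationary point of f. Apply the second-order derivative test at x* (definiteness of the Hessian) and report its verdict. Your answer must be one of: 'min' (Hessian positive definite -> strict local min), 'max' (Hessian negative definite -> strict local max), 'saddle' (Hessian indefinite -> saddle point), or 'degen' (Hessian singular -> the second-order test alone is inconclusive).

Compute the Hessian H = grad^2 f:
  H = [[-2, 1], [1, 1]]
Verify stationarity: grad f(x*) = H x* + g = (0, 0).
Eigenvalues of H: -2.3028, 1.3028.
Eigenvalues have mixed signs, so H is indefinite -> x* is a saddle point.

saddle


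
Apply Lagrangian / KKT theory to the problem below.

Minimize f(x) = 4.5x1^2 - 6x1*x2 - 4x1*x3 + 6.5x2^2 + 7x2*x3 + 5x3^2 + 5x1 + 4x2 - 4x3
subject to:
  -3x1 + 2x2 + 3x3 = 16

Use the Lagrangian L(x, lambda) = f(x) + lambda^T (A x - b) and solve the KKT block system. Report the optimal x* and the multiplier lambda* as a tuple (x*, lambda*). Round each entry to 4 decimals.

Form the Lagrangian:
  L(x, lambda) = (1/2) x^T Q x + c^T x + lambda^T (A x - b)
Stationarity (grad_x L = 0): Q x + c + A^T lambda = 0.
Primal feasibility: A x = b.

This gives the KKT block system:
  [ Q   A^T ] [ x     ]   [-c ]
  [ A    0  ] [ lambda ] = [ b ]

Solving the linear system:
  x*      = (-3.6524, -2.392, 3.2756)
  lambda* = (-8.874)
  f(x*)   = 50.5256

x* = (-3.6524, -2.392, 3.2756), lambda* = (-8.874)


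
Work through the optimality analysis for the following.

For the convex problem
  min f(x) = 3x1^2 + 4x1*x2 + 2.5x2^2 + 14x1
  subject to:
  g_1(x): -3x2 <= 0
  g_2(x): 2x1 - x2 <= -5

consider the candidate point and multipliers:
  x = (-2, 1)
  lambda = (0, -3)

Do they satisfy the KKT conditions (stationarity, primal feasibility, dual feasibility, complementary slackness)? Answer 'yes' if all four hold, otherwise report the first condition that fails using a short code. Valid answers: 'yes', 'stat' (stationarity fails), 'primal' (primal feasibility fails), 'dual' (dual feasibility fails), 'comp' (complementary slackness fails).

Gradient of f: grad f(x) = Q x + c = (6, -3)
Constraint values g_i(x) = a_i^T x - b_i:
  g_1((-2, 1)) = -3
  g_2((-2, 1)) = 0
Stationarity residual: grad f(x) + sum_i lambda_i a_i = (0, 0)
  -> stationarity OK
Primal feasibility (all g_i <= 0): OK
Dual feasibility (all lambda_i >= 0): FAILS
Complementary slackness (lambda_i * g_i(x) = 0 for all i): OK

Verdict: the first failing condition is dual_feasibility -> dual.

dual


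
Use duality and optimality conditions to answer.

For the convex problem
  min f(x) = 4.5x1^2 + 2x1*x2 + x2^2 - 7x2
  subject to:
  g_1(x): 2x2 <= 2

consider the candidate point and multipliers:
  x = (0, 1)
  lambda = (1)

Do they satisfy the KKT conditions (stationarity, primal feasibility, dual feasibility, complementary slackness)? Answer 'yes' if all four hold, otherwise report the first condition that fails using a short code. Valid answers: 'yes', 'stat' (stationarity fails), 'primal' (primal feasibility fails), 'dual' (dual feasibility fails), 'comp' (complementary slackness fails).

Gradient of f: grad f(x) = Q x + c = (2, -5)
Constraint values g_i(x) = a_i^T x - b_i:
  g_1((0, 1)) = 0
Stationarity residual: grad f(x) + sum_i lambda_i a_i = (2, -3)
  -> stationarity FAILS
Primal feasibility (all g_i <= 0): OK
Dual feasibility (all lambda_i >= 0): OK
Complementary slackness (lambda_i * g_i(x) = 0 for all i): OK

Verdict: the first failing condition is stationarity -> stat.

stat


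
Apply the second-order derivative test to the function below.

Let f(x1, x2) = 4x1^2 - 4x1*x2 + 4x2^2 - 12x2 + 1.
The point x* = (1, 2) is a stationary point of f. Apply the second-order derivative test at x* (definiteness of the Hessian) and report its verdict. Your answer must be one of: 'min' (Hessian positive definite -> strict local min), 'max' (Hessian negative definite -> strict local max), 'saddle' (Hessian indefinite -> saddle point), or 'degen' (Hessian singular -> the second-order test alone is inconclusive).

Compute the Hessian H = grad^2 f:
  H = [[8, -4], [-4, 8]]
Verify stationarity: grad f(x*) = H x* + g = (0, 0).
Eigenvalues of H: 4, 12.
Both eigenvalues > 0, so H is positive definite -> x* is a strict local min.

min


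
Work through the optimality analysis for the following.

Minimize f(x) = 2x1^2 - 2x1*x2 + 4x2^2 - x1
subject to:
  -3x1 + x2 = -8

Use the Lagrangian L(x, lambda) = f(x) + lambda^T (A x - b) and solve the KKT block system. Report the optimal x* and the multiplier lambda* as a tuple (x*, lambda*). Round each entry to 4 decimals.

Form the Lagrangian:
  L(x, lambda) = (1/2) x^T Q x + c^T x + lambda^T (A x - b)
Stationarity (grad_x L = 0): Q x + c + A^T lambda = 0.
Primal feasibility: A x = b.

This gives the KKT block system:
  [ Q   A^T ] [ x     ]   [-c ]
  [ A    0  ] [ lambda ] = [ b ]

Solving the linear system:
  x*      = (2.7656, 0.2969)
  lambda* = (3.1563)
  f(x*)   = 11.2422

x* = (2.7656, 0.2969), lambda* = (3.1563)


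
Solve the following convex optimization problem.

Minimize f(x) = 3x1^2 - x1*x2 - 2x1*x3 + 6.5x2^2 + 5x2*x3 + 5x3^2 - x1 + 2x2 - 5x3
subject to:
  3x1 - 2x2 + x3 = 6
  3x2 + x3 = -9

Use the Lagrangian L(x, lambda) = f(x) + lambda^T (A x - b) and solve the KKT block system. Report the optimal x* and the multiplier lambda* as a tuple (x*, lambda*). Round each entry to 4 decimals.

Form the Lagrangian:
  L(x, lambda) = (1/2) x^T Q x + c^T x + lambda^T (A x - b)
Stationarity (grad_x L = 0): Q x + c + A^T lambda = 0.
Primal feasibility: A x = b.

This gives the KKT block system:
  [ Q   A^T ] [ x     ]   [-c ]
  [ A    0  ] [ lambda ] = [ b ]

Solving the linear system:
  x*      = (-0.4127, -3.2476, 0.7429)
  lambda* = (0.5716, 12.4117)
  f(x*)   = 49.2393

x* = (-0.4127, -3.2476, 0.7429), lambda* = (0.5716, 12.4117)


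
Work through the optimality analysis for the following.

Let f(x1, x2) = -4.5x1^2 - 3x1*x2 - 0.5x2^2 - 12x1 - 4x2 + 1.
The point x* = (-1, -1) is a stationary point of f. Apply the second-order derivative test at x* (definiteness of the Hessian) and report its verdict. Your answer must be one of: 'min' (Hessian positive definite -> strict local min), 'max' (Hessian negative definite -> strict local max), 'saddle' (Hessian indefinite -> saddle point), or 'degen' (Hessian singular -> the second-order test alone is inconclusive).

Compute the Hessian H = grad^2 f:
  H = [[-9, -3], [-3, -1]]
Verify stationarity: grad f(x*) = H x* + g = (0, 0).
Eigenvalues of H: -10, 0.
H has a zero eigenvalue (singular; negative semidefinite but not definite), so H is neither positive definite, negative definite, nor indefinite. The second-order test alone is inconclusive -> degen.
(Indeed, f is constant along the null direction of H through x*, so x* is not a strict local extremum.)

degen


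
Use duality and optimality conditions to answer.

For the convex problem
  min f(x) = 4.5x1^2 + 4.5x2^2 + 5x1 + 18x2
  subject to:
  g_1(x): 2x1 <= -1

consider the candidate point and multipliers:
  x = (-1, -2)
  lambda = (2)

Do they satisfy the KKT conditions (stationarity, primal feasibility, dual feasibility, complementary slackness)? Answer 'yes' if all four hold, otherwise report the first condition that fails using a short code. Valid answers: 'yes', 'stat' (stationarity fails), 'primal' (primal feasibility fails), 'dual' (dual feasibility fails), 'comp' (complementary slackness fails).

Gradient of f: grad f(x) = Q x + c = (-4, 0)
Constraint values g_i(x) = a_i^T x - b_i:
  g_1((-1, -2)) = -1
Stationarity residual: grad f(x) + sum_i lambda_i a_i = (0, 0)
  -> stationarity OK
Primal feasibility (all g_i <= 0): OK
Dual feasibility (all lambda_i >= 0): OK
Complementary slackness (lambda_i * g_i(x) = 0 for all i): FAILS

Verdict: the first failing condition is complementary_slackness -> comp.

comp


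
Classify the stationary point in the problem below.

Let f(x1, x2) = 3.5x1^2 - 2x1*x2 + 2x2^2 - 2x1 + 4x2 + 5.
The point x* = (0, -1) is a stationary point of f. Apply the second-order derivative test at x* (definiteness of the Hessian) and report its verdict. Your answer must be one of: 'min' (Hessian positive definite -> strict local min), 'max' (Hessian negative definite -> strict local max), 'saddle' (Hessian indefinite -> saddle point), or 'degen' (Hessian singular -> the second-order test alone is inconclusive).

Compute the Hessian H = grad^2 f:
  H = [[7, -2], [-2, 4]]
Verify stationarity: grad f(x*) = H x* + g = (0, 0).
Eigenvalues of H: 3, 8.
Both eigenvalues > 0, so H is positive definite -> x* is a strict local min.

min


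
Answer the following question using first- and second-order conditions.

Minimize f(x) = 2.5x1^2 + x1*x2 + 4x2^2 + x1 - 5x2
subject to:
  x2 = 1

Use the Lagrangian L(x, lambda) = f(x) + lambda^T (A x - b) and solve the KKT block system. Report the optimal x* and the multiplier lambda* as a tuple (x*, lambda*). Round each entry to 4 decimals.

Form the Lagrangian:
  L(x, lambda) = (1/2) x^T Q x + c^T x + lambda^T (A x - b)
Stationarity (grad_x L = 0): Q x + c + A^T lambda = 0.
Primal feasibility: A x = b.

This gives the KKT block system:
  [ Q   A^T ] [ x     ]   [-c ]
  [ A    0  ] [ lambda ] = [ b ]

Solving the linear system:
  x*      = (-0.4, 1)
  lambda* = (-2.6)
  f(x*)   = -1.4

x* = (-0.4, 1), lambda* = (-2.6)


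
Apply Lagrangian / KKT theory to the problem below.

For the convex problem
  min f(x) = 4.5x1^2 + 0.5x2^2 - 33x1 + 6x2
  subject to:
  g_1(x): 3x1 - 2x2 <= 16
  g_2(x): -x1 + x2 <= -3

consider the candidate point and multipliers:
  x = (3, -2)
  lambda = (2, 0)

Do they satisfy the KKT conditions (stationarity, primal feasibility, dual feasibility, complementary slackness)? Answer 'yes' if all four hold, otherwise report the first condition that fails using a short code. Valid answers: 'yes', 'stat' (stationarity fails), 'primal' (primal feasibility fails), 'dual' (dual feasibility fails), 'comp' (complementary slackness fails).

Gradient of f: grad f(x) = Q x + c = (-6, 4)
Constraint values g_i(x) = a_i^T x - b_i:
  g_1((3, -2)) = -3
  g_2((3, -2)) = -2
Stationarity residual: grad f(x) + sum_i lambda_i a_i = (0, 0)
  -> stationarity OK
Primal feasibility (all g_i <= 0): OK
Dual feasibility (all lambda_i >= 0): OK
Complementary slackness (lambda_i * g_i(x) = 0 for all i): FAILS

Verdict: the first failing condition is complementary_slackness -> comp.

comp


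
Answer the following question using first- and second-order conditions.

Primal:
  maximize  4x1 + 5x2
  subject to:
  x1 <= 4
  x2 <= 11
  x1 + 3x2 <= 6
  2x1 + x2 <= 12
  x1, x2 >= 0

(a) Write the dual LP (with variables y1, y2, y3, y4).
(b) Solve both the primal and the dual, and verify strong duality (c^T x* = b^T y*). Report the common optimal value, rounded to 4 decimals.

The standard primal-dual pair for 'max c^T x s.t. A x <= b, x >= 0' is:
  Dual:  min b^T y  s.t.  A^T y >= c,  y >= 0.

So the dual LP is:
  minimize  4y1 + 11y2 + 6y3 + 12y4
  subject to:
    y1 + y3 + 2y4 >= 4
    y2 + 3y3 + y4 >= 5
    y1, y2, y3, y4 >= 0

Solving the primal: x* = (4, 0.6667).
  primal value c^T x* = 19.3333.
Solving the dual: y* = (2.3333, 0, 1.6667, 0).
  dual value b^T y* = 19.3333.
Strong duality: c^T x* = b^T y*. Confirmed.

19.3333


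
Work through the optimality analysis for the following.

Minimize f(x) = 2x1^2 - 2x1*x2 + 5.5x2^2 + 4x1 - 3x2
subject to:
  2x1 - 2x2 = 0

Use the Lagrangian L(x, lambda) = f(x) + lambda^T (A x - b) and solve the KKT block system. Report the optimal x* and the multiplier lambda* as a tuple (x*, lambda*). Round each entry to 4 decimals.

Form the Lagrangian:
  L(x, lambda) = (1/2) x^T Q x + c^T x + lambda^T (A x - b)
Stationarity (grad_x L = 0): Q x + c + A^T lambda = 0.
Primal feasibility: A x = b.

This gives the KKT block system:
  [ Q   A^T ] [ x     ]   [-c ]
  [ A    0  ] [ lambda ] = [ b ]

Solving the linear system:
  x*      = (-0.0909, -0.0909)
  lambda* = (-1.9091)
  f(x*)   = -0.0455

x* = (-0.0909, -0.0909), lambda* = (-1.9091)


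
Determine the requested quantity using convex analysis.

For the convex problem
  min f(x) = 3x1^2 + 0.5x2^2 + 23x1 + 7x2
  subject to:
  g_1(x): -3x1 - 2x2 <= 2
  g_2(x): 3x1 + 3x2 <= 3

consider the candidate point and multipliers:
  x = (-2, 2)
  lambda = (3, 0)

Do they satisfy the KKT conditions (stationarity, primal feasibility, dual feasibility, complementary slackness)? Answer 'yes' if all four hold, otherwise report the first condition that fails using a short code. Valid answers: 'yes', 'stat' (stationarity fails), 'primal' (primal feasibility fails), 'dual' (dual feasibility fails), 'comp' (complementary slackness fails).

Gradient of f: grad f(x) = Q x + c = (11, 9)
Constraint values g_i(x) = a_i^T x - b_i:
  g_1((-2, 2)) = 0
  g_2((-2, 2)) = -3
Stationarity residual: grad f(x) + sum_i lambda_i a_i = (2, 3)
  -> stationarity FAILS
Primal feasibility (all g_i <= 0): OK
Dual feasibility (all lambda_i >= 0): OK
Complementary slackness (lambda_i * g_i(x) = 0 for all i): OK

Verdict: the first failing condition is stationarity -> stat.

stat


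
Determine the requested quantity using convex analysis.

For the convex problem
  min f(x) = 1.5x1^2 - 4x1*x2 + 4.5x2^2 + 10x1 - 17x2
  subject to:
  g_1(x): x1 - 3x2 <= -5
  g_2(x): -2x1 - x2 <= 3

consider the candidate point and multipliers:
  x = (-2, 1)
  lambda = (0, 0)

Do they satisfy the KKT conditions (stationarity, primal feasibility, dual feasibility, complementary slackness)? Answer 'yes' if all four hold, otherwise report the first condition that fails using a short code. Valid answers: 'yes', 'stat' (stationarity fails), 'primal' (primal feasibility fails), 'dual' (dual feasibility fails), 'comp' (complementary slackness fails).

Gradient of f: grad f(x) = Q x + c = (0, 0)
Constraint values g_i(x) = a_i^T x - b_i:
  g_1((-2, 1)) = 0
  g_2((-2, 1)) = 0
Stationarity residual: grad f(x) + sum_i lambda_i a_i = (0, 0)
  -> stationarity OK
Primal feasibility (all g_i <= 0): OK
Dual feasibility (all lambda_i >= 0): OK
Complementary slackness (lambda_i * g_i(x) = 0 for all i): OK

Verdict: yes, KKT holds.

yes


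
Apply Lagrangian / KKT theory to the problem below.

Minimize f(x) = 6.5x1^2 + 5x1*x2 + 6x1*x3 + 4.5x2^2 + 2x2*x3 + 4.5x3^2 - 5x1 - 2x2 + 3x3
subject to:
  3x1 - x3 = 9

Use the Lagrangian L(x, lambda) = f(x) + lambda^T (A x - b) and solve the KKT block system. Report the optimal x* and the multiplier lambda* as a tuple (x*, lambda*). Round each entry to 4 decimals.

Form the Lagrangian:
  L(x, lambda) = (1/2) x^T Q x + c^T x + lambda^T (A x - b)
Stationarity (grad_x L = 0): Q x + c + A^T lambda = 0.
Primal feasibility: A x = b.

This gives the KKT block system:
  [ Q   A^T ] [ x     ]   [-c ]
  [ A    0  ] [ lambda ] = [ b ]

Solving the linear system:
  x*      = (2.3041, -0.5939, -2.0877)
  lambda* = (-3.1525)
  f(x*)   = 5.8885

x* = (2.3041, -0.5939, -2.0877), lambda* = (-3.1525)


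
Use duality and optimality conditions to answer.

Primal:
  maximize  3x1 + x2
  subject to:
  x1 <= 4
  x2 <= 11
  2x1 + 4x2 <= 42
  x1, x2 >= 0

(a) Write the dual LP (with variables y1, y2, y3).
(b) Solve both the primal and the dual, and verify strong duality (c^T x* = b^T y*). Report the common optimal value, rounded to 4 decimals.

The standard primal-dual pair for 'max c^T x s.t. A x <= b, x >= 0' is:
  Dual:  min b^T y  s.t.  A^T y >= c,  y >= 0.

So the dual LP is:
  minimize  4y1 + 11y2 + 42y3
  subject to:
    y1 + 2y3 >= 3
    y2 + 4y3 >= 1
    y1, y2, y3 >= 0

Solving the primal: x* = (4, 8.5).
  primal value c^T x* = 20.5.
Solving the dual: y* = (2.5, 0, 0.25).
  dual value b^T y* = 20.5.
Strong duality: c^T x* = b^T y*. Confirmed.

20.5


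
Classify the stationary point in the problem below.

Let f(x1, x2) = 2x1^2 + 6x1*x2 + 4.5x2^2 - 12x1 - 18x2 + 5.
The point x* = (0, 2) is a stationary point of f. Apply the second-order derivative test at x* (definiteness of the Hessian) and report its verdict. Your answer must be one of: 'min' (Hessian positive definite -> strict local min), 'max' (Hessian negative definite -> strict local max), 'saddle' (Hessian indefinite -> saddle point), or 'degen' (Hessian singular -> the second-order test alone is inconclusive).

Compute the Hessian H = grad^2 f:
  H = [[4, 6], [6, 9]]
Verify stationarity: grad f(x*) = H x* + g = (0, 0).
Eigenvalues of H: 0, 13.
H has a zero eigenvalue (singular; positive semidefinite but not definite), so H is neither positive definite, negative definite, nor indefinite. The second-order test alone is inconclusive -> degen.
(Indeed, f is constant along the null direction of H through x*, so x* is not a strict local extremum.)

degen


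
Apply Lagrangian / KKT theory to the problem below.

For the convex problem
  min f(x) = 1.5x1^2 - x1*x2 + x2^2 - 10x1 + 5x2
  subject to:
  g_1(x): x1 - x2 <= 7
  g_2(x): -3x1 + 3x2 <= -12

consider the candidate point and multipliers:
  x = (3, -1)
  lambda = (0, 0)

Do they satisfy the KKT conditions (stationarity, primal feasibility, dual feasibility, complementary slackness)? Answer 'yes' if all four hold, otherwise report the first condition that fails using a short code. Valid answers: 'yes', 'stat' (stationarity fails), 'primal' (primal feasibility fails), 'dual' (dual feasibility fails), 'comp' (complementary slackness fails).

Gradient of f: grad f(x) = Q x + c = (0, 0)
Constraint values g_i(x) = a_i^T x - b_i:
  g_1((3, -1)) = -3
  g_2((3, -1)) = 0
Stationarity residual: grad f(x) + sum_i lambda_i a_i = (0, 0)
  -> stationarity OK
Primal feasibility (all g_i <= 0): OK
Dual feasibility (all lambda_i >= 0): OK
Complementary slackness (lambda_i * g_i(x) = 0 for all i): OK

Verdict: yes, KKT holds.

yes


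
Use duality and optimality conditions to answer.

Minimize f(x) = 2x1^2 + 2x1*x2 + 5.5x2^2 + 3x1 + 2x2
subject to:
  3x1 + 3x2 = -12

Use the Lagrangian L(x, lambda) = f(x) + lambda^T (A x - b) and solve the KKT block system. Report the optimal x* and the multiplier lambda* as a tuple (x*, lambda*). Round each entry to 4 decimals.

Form the Lagrangian:
  L(x, lambda) = (1/2) x^T Q x + c^T x + lambda^T (A x - b)
Stationarity (grad_x L = 0): Q x + c + A^T lambda = 0.
Primal feasibility: A x = b.

This gives the KKT block system:
  [ Q   A^T ] [ x     ]   [-c ]
  [ A    0  ] [ lambda ] = [ b ]

Solving the linear system:
  x*      = (-3.3636, -0.6364)
  lambda* = (3.9091)
  f(x*)   = 17.7727

x* = (-3.3636, -0.6364), lambda* = (3.9091)


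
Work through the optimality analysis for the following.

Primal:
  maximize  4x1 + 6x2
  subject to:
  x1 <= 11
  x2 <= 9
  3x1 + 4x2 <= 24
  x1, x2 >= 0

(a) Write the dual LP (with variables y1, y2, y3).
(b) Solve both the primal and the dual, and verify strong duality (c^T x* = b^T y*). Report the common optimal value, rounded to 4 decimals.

The standard primal-dual pair for 'max c^T x s.t. A x <= b, x >= 0' is:
  Dual:  min b^T y  s.t.  A^T y >= c,  y >= 0.

So the dual LP is:
  minimize  11y1 + 9y2 + 24y3
  subject to:
    y1 + 3y3 >= 4
    y2 + 4y3 >= 6
    y1, y2, y3 >= 0

Solving the primal: x* = (0, 6).
  primal value c^T x* = 36.
Solving the dual: y* = (0, 0, 1.5).
  dual value b^T y* = 36.
Strong duality: c^T x* = b^T y*. Confirmed.

36


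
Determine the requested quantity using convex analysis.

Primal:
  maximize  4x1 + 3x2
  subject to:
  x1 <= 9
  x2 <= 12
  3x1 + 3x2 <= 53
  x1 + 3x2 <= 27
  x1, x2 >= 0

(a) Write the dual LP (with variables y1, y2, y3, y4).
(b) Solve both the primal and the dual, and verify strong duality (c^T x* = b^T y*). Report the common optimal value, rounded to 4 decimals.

The standard primal-dual pair for 'max c^T x s.t. A x <= b, x >= 0' is:
  Dual:  min b^T y  s.t.  A^T y >= c,  y >= 0.

So the dual LP is:
  minimize  9y1 + 12y2 + 53y3 + 27y4
  subject to:
    y1 + 3y3 + y4 >= 4
    y2 + 3y3 + 3y4 >= 3
    y1, y2, y3, y4 >= 0

Solving the primal: x* = (9, 6).
  primal value c^T x* = 54.
Solving the dual: y* = (3, 0, 0, 1).
  dual value b^T y* = 54.
Strong duality: c^T x* = b^T y*. Confirmed.

54


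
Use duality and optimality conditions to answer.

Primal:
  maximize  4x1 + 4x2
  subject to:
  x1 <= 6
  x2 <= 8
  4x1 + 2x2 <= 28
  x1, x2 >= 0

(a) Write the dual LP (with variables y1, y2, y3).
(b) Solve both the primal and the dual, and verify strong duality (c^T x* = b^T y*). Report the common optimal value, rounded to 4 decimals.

The standard primal-dual pair for 'max c^T x s.t. A x <= b, x >= 0' is:
  Dual:  min b^T y  s.t.  A^T y >= c,  y >= 0.

So the dual LP is:
  minimize  6y1 + 8y2 + 28y3
  subject to:
    y1 + 4y3 >= 4
    y2 + 2y3 >= 4
    y1, y2, y3 >= 0

Solving the primal: x* = (3, 8).
  primal value c^T x* = 44.
Solving the dual: y* = (0, 2, 1).
  dual value b^T y* = 44.
Strong duality: c^T x* = b^T y*. Confirmed.

44


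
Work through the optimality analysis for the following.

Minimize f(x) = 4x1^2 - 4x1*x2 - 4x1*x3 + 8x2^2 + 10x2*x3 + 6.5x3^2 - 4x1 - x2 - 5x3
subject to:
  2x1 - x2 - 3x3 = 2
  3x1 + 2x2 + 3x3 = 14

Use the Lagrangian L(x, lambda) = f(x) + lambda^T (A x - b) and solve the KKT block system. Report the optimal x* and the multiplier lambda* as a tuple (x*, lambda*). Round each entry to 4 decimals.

Form the Lagrangian:
  L(x, lambda) = (1/2) x^T Q x + c^T x + lambda^T (A x - b)
Stationarity (grad_x L = 0): Q x + c + A^T lambda = 0.
Primal feasibility: A x = b.

This gives the KKT block system:
  [ Q   A^T ] [ x     ]   [-c ]
  [ A    0  ] [ lambda ] = [ b ]

Solving the linear system:
  x*      = (3.1462, 0.2691, 1.3411)
  lambda* = (-2.4377, -3.2845)
  f(x*)   = 15.6493

x* = (3.1462, 0.2691, 1.3411), lambda* = (-2.4377, -3.2845)


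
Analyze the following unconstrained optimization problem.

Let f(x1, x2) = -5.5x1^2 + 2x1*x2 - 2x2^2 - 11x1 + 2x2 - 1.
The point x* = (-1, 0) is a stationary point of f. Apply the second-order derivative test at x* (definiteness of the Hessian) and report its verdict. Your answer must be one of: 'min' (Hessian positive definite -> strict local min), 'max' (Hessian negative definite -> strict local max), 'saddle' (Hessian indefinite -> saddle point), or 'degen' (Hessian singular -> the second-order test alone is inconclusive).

Compute the Hessian H = grad^2 f:
  H = [[-11, 2], [2, -4]]
Verify stationarity: grad f(x*) = H x* + g = (0, 0).
Eigenvalues of H: -11.5311, -3.4689.
Both eigenvalues < 0, so H is negative definite -> x* is a strict local max.

max
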